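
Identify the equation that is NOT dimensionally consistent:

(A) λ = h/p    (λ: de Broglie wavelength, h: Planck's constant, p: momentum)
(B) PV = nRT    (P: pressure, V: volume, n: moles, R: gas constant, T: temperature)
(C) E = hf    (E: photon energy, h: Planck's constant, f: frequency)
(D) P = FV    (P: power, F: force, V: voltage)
(D) P = FV

The equation (D) P = FV is dimensionally incorrect.

LHS (P): [L^2 M T^-3]
RHS (FV): [I^-1 L^3 M^2 T^-5] ✗

The dimensions do not match. The other three equations balance.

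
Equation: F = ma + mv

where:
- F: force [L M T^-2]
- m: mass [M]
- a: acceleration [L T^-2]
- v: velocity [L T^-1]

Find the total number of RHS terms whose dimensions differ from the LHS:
1

LHS F: [L M T^-2]
- ma: [L M T^-2] ✓
- mv: [L M T^-1] ✗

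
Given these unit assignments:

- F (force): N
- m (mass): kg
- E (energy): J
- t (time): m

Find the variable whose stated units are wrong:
t

The variable t (time) should have units s, not m.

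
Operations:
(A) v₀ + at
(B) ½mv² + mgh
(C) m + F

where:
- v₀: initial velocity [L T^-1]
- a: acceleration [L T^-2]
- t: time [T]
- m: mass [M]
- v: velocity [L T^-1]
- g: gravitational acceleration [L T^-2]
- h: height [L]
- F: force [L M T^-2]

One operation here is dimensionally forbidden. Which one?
(C) m + F

(A) v₀ + at: v₀ [L T^-1] and at [L T^-1] — same dimensions ✓
(B) ½mv² + mgh: ½mv² [L^2 M T^-2] and mgh [L^2 M T^-2] — same dimensions ✓
(C) m + F: m [M] and F [L M T^-2] — different dimensions cannot be added/subtracted ✗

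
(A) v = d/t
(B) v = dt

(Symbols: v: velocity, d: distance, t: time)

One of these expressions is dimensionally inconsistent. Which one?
(B)

(A) v = d/t: LHS [L T^-1], RHS [L T^-1] ✓
(B) v = dt: LHS [L T^-1], RHS [L T] ✗

Expression (B) v = dt is dimensionally incorrect.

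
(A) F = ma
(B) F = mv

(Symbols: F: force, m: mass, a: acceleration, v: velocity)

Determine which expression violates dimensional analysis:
(B)

(A) F = ma: LHS [L M T^-2], RHS [L M T^-2] ✓
(B) F = mv: LHS [L M T^-2], RHS [L M T^-1] ✗

Expression (B) F = mv is dimensionally incorrect.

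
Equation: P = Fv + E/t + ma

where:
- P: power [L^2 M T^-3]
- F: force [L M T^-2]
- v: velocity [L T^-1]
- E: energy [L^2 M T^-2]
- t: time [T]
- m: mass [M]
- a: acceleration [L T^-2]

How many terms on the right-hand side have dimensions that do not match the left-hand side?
1

LHS P: [L^2 M T^-3]
- Fv: [L^2 M T^-3] ✓
- E/t: [L^2 M T^-3] ✓
- ma: [L M T^-2] ✗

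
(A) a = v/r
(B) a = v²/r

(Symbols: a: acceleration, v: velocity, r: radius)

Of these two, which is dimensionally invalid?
(A)

(A) a = v/r: LHS [L T^-2], RHS [T^-1] ✗
(B) a = v²/r: LHS [L T^-2], RHS [L T^-2] ✓

Expression (A) a = v/r is dimensionally incorrect.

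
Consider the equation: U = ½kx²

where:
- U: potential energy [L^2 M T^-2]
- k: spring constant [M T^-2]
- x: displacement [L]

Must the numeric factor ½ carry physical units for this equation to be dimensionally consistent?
No

U has dimensions [L^2 M T^-2] and kx² already has dimensions [L^2 M T^-2], so the equation balances without ½ contributing any dimensions. ½ is a pure (dimensionless) number; changing or removing it would not affect dimensional consistency.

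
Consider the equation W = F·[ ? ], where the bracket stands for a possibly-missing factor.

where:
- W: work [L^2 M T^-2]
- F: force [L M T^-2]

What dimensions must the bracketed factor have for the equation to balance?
[L] — length (e.g. a distance d)

W has dimensions [L^2 M T^-2]; F has dimensions [L M T^-2].
The bracketed factor must supply [L^2 M T^-2] / [L M T^-2] = [L].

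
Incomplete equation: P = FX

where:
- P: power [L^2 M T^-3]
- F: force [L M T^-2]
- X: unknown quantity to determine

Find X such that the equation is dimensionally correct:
X = v (velocity), dimensions [L T^-1]

P has dimensions [L^2 M T^-3]; the rest of the RHS (F) has dimensions [L M T^-2].
So X must have dimensions [L T^-1] — X = v (velocity).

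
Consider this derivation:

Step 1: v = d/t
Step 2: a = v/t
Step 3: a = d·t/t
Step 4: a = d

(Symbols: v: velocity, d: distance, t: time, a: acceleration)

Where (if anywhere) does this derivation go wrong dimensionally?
Step 3

Step 1: v = d/t → LHS [L T^-1], RHS [L T^-1] ✓
Step 2: a = v/t → LHS [L T^-2], RHS [L T^-2] ✓
Step 3: a = d·t/t → LHS [L T^-2], RHS [L] ✗

The first dimensional inconsistency appears in step 3: a = d·t/t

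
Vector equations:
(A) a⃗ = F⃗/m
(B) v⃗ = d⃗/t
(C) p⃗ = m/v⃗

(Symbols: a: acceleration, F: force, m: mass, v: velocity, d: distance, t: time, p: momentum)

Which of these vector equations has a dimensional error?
(C) p⃗ = m/v⃗

(A) a⃗ = F⃗/m: LHS [L T^-2], RHS [L T^-2] ✓ — force (vector) divided by mass (scalar)
(B) v⃗ = d⃗/t: LHS [L T^-1], RHS [L T^-1] ✓ — displacement (vector) divided by time (scalar)
(C) p⃗ = m/v⃗: LHS [L M T^-1], RHS [L^-1 M T] ✗ — momentum is mass times velocity; should be mv⃗ (and division by a vector is undefined)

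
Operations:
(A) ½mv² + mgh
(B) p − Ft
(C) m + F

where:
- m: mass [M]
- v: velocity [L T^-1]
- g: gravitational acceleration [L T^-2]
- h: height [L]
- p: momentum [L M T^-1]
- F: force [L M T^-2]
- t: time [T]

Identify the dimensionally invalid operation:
(C) m + F

(A) ½mv² + mgh: ½mv² [L^2 M T^-2] and mgh [L^2 M T^-2] — same dimensions ✓
(B) p − Ft: p [L M T^-1] and Ft [L M T^-1] — same dimensions ✓
(C) m + F: m [M] and F [L M T^-2] — different dimensions cannot be added/subtracted ✗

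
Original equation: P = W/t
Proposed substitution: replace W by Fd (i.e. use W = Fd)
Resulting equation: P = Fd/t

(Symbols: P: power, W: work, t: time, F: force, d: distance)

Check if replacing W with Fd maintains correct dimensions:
Yes

[W] = [L^2 M T^-2] and [Fd] = [L^2 M T^-2]. These match, so the substitution replaces a quantity by one of the same dimensions and the result P = Fd/t has LHS [L^2 M T^-3] vs RHS [L^2 M T^-3] — still consistent.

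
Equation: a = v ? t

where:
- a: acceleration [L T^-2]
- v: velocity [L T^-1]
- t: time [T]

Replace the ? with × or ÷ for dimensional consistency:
division (÷): a = v ÷ t

a [L T^-2]; v [L T^-1]; t [T].
v × t → [L] ✗
v ÷ t → [L T^-2] ✓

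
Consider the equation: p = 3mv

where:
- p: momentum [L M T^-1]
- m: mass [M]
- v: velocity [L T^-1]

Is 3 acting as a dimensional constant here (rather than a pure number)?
No

p has dimensions [L M T^-1] and mv already has dimensions [L M T^-1], so the equation balances without 3 contributing any dimensions. 3 is a pure (dimensionless) number; changing or removing it would not affect dimensional consistency.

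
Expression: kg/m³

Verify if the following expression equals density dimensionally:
Yes

The expression kg/m³ has dimensions [L^-3 M], which is exactly density [L^-3 M].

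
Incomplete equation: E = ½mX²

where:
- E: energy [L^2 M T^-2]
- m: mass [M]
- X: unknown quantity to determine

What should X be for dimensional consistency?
X = v (velocity), dimensions [L T^-1]

E has dimensions [L^2 M T^-2]; the rest of the RHS (½m) has dimensions [M].
So X² must have dimensions [L^2 T^-2], i.e. X has dimensions [L T^-1] — X = v (velocity).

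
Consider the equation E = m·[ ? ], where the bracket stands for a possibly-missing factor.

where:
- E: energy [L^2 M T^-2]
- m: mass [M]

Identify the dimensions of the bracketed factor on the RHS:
[L^2 T^-2] — velocity squared (e.g. v²)

E has dimensions [L^2 M T^-2]; m has dimensions [M].
The bracketed factor must supply [L^2 M T^-2] / [M] = [L^2 T^-2].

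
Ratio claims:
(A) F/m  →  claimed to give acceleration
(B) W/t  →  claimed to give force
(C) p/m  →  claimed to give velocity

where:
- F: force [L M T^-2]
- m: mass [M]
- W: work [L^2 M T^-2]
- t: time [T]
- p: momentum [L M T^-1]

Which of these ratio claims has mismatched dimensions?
(B) W/t does not give force

(A) F/m: [L T^-2] = acceleration [L T^-2] ✓
(B) W/t: [L^2 M T^-3] ≠ force [L M T^-2] ✗
(C) p/m: [L T^-1] = velocity [L T^-1] ✓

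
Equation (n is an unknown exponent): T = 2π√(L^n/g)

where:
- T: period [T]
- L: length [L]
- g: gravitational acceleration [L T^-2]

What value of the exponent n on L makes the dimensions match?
n = 1

T has dimensions [T]; L has dimensions [L].
With n = 1: 2π√(L^1/g) has dimensions [T], matching the LHS ✓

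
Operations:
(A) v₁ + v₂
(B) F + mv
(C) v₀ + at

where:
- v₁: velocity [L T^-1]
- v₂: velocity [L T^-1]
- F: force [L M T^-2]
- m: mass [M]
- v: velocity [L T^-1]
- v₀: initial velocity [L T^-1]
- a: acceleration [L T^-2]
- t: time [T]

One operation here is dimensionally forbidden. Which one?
(B) F + mv

(A) v₁ + v₂: v₁ [L T^-1] and v₂ [L T^-1] — same dimensions ✓
(B) F + mv: F [L M T^-2] and mv [L M T^-1] — different dimensions cannot be added/subtracted ✗
(C) v₀ + at: v₀ [L T^-1] and at [L T^-1] — same dimensions ✓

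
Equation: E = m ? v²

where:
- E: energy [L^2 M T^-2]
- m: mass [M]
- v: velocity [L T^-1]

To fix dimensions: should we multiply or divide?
multiplication (×): E = m × v²

E [L^2 M T^-2]; m [M]; v² [L^2 T^-2].
m × v² → [L^2 M T^-2] ✓
m ÷ v² → [L^-2 M T^2] ✗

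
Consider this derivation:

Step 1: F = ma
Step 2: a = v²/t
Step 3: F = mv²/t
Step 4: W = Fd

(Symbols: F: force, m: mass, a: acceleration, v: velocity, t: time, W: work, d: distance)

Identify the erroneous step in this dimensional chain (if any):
Step 2

Step 1: F = ma → LHS [L M T^-2], RHS [L M T^-2] ✓
Step 2: a = v²/t → LHS [L T^-2], RHS [L^2 T^-3] ✗

The first dimensional inconsistency appears in step 2: a = v²/t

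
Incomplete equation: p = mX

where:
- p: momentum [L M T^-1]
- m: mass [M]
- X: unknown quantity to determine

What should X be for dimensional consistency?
X = v (velocity), dimensions [L T^-1]

p has dimensions [L M T^-1]; the rest of the RHS (m) has dimensions [M].
So X must have dimensions [L T^-1] — X = v (velocity).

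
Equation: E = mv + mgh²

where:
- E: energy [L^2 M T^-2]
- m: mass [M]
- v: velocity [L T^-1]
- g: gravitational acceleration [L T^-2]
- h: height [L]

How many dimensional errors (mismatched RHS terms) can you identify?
2

LHS E: [L^2 M T^-2]
- mv: [L M T^-1] ✗
- mgh²: [L^3 M T^-2] ✗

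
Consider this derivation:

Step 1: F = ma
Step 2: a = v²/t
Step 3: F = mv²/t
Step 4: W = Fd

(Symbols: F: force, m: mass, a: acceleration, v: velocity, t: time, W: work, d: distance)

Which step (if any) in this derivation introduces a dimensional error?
Step 2

Step 1: F = ma → LHS [L M T^-2], RHS [L M T^-2] ✓
Step 2: a = v²/t → LHS [L T^-2], RHS [L^2 T^-3] ✗

The first dimensional inconsistency appears in step 2: a = v²/t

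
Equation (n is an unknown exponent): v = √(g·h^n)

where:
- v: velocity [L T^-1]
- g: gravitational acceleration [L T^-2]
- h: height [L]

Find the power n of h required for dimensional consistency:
n = 1

v has dimensions [L T^-1]; h has dimensions [L].
With n = 1: √(g·h^1) has dimensions [L T^-1], matching the LHS ✓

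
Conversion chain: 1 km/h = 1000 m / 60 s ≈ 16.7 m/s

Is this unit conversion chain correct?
The chain is incorrect (it contains an error).

Incorrect: 1 h = 3600 s, not 60 s (1 km/h ≈ 0.278 m/s)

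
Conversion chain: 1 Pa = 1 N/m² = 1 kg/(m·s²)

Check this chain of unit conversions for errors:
The chain is correct (no errors).

Correct: Pascal is Newton per square meter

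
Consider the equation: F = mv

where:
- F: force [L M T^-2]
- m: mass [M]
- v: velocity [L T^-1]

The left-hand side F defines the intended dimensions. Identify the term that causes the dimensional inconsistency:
The right-hand side term mv

F has dimensions [L M T^-2], but mv has dimensions [L M T^-1], so the term mv is dimensionally wrong for F.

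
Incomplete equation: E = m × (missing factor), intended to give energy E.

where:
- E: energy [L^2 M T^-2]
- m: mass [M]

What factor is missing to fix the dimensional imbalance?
v² (velocity squared), dimensions [L^2 T^-2]

E has dimensions [L^2 M T^-2] and m has dimensions [M].
The missing factor must have dimensions [L^2 M T^-2] / [M] = [L^2 T^-2], i.e. velocity squared (v²).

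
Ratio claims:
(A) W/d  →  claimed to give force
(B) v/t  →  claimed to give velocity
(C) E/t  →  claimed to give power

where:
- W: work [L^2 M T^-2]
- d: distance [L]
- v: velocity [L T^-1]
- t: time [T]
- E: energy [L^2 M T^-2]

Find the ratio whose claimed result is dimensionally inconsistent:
(B) v/t does not give velocity

(A) W/d: [L M T^-2] = force [L M T^-2] ✓
(B) v/t: [L T^-2] ≠ velocity [L T^-1] ✗
(C) E/t: [L^2 M T^-3] = power [L^2 M T^-3] ✓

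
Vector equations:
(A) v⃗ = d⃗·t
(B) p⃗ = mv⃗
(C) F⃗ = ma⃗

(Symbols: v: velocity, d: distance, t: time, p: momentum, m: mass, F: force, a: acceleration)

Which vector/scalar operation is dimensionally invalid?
(A) v⃗ = d⃗·t

(A) v⃗ = d⃗·t: LHS [L T^-1], RHS [L T] ✗ — velocity is displacement per time; should be d⃗/t
(B) p⃗ = mv⃗: LHS [L M T^-1], RHS [L M T^-1] ✓ — mass (scalar) times velocity (vector)
(C) F⃗ = ma⃗: LHS [L M T^-2], RHS [L M T^-2] ✓ — Force and acceleration are vectors, mass is a scalar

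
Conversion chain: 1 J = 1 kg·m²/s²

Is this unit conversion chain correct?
The chain is correct (no errors).

Correct: Joule is defined as kg·m²/s²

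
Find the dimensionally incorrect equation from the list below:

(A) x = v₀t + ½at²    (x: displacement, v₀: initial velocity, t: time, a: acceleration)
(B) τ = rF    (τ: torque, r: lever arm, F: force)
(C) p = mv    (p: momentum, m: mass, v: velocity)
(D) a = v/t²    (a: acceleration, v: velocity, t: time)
(D) a = v/t²

The equation (D) a = v/t² is dimensionally incorrect.

LHS (a): [L T^-2]
RHS (v/t²): [L T^-3] ✗

The dimensions do not match. The other three equations balance.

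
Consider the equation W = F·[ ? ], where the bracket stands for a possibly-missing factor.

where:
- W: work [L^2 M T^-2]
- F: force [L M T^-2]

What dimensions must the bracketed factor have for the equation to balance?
[L] — length (e.g. a distance d)

W has dimensions [L^2 M T^-2]; F has dimensions [L M T^-2].
The bracketed factor must supply [L^2 M T^-2] / [L M T^-2] = [L].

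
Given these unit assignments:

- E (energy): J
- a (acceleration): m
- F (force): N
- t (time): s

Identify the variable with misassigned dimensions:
a

The variable a (acceleration) should have units m/s², not m.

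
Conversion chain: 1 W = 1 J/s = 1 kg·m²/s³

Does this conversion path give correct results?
The chain is correct (no errors).

Correct: Watt is Joule per second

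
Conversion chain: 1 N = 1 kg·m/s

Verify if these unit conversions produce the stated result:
The chain is incorrect (it contains an error).

Incorrect: Newton is kg·m/s², not kg·m/s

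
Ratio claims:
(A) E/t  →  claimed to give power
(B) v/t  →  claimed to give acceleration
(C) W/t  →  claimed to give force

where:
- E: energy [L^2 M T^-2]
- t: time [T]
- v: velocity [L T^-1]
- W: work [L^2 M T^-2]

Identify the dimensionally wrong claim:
(C) W/t does not give force

(A) E/t: [L^2 M T^-3] = power [L^2 M T^-3] ✓
(B) v/t: [L T^-2] = acceleration [L T^-2] ✓
(C) W/t: [L^2 M T^-3] ≠ force [L M T^-2] ✗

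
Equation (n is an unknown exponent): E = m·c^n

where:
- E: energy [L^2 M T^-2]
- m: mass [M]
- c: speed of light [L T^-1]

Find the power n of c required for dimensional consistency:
n = 2

E has dimensions [L^2 M T^-2]; c has dimensions [L T^-1].
The rest of the RHS has dimensions [M], so c^n must supply [L^2 T^-2].
With n = 2: m·c^2 has dimensions [L^2 M T^-2], matching the LHS ✓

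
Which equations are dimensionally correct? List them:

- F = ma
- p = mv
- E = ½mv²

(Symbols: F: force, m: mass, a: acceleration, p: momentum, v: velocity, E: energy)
Dimensionally correct: F = ma, p = mv, E = ½mv²
Dimensionally incorrect: none
Ordered (correct first, then incorrect): F = ma, p = mv, E = ½mv²

- F = ma: LHS [L M T^-2], RHS [L M T^-2] → correct ✓
- p = mv: LHS [L M T^-1], RHS [L M T^-1] → correct ✓
- E = ½mv²: LHS [L^2 M T^-2], RHS [L^2 M T^-2] → correct ✓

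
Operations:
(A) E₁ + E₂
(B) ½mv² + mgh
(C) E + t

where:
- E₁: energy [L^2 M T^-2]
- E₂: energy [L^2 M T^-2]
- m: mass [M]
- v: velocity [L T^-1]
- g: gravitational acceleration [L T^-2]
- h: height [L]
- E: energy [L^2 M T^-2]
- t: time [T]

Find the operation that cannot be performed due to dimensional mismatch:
(C) E + t

(A) E₁ + E₂: E₁ [L^2 M T^-2] and E₂ [L^2 M T^-2] — same dimensions ✓
(B) ½mv² + mgh: ½mv² [L^2 M T^-2] and mgh [L^2 M T^-2] — same dimensions ✓
(C) E + t: E [L^2 M T^-2] and t [T] — different dimensions cannot be added/subtracted ✗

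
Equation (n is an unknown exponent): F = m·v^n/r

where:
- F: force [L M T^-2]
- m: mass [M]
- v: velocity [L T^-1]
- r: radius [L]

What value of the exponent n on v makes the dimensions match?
n = 2

F has dimensions [L M T^-2]; v has dimensions [L T^-1].
The rest of the RHS has dimensions [L^-1 M], so v^n must supply [L^2 T^-2].
With n = 2: m·v^2/r has dimensions [L M T^-2], matching the LHS ✓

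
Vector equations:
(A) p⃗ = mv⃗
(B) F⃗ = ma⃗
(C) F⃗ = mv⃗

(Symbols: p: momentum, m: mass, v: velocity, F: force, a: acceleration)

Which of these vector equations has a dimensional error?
(C) F⃗ = mv⃗

(A) p⃗ = mv⃗: LHS [L M T^-1], RHS [L M T^-1] ✓ — mass (scalar) times velocity (vector)
(B) F⃗ = ma⃗: LHS [L M T^-2], RHS [L M T^-2] ✓ — Force and acceleration are vectors, mass is a scalar
(C) F⃗ = mv⃗: LHS [L M T^-2], RHS [L M T^-1] ✗ — mass times velocity is momentum, not force; should be ma⃗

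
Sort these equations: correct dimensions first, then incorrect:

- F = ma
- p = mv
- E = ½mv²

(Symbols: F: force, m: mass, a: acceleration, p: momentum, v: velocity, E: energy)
Dimensionally correct: F = ma, p = mv, E = ½mv²
Dimensionally incorrect: none
Ordered (correct first, then incorrect): F = ma, p = mv, E = ½mv²

- F = ma: LHS [L M T^-2], RHS [L M T^-2] → correct ✓
- p = mv: LHS [L M T^-1], RHS [L M T^-1] → correct ✓
- E = ½mv²: LHS [L^2 M T^-2], RHS [L^2 M T^-2] → correct ✓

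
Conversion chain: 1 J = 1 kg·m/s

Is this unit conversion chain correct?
The chain is incorrect (it contains an error).

Incorrect: Joule is kg·m²/s², not kg·m/s (that is momentum)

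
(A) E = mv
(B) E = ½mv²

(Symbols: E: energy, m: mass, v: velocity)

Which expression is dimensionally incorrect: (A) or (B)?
(A)

(A) E = mv: LHS [L^2 M T^-2], RHS [L M T^-1] ✗
(B) E = ½mv²: LHS [L^2 M T^-2], RHS [L^2 M T^-2] ✓

Expression (A) E = mv is dimensionally incorrect.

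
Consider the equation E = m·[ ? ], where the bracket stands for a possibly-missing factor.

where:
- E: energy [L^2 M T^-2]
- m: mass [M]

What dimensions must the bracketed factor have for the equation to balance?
[L^2 T^-2] — velocity squared (e.g. v²)

E has dimensions [L^2 M T^-2]; m has dimensions [M].
The bracketed factor must supply [L^2 M T^-2] / [M] = [L^2 T^-2].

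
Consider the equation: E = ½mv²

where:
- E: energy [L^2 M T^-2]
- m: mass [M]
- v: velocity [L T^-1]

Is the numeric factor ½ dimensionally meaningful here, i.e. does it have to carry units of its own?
No

E has dimensions [L^2 M T^-2] and mv² already has dimensions [L^2 M T^-2], so the equation balances without ½ contributing any dimensions. ½ is a pure (dimensionless) number; changing or removing it would not affect dimensional consistency.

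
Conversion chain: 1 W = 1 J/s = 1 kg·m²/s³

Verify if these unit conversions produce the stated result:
The chain is correct (no errors).

Correct: Watt is Joule per second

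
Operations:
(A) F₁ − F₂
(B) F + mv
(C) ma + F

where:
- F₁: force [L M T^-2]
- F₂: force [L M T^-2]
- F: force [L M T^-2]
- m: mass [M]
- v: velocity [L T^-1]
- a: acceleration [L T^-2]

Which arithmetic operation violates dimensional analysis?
(B) F + mv

(A) F₁ − F₂: F₁ [L M T^-2] and F₂ [L M T^-2] — same dimensions ✓
(B) F + mv: F [L M T^-2] and mv [L M T^-1] — different dimensions cannot be added/subtracted ✗
(C) ma + F: ma [L M T^-2] and F [L M T^-2] — same dimensions ✓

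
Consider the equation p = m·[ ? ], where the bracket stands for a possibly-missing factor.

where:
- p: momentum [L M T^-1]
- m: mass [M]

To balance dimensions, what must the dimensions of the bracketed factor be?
[L T^-1] — velocity (e.g. v)

p has dimensions [L M T^-1]; m has dimensions [M].
The bracketed factor must supply [L M T^-1] / [M] = [L T^-1].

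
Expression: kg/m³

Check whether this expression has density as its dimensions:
Yes

The expression kg/m³ has dimensions [L^-3 M], which is exactly density [L^-3 M].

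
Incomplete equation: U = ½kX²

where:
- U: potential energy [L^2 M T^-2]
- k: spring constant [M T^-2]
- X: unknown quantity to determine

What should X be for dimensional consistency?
X = x (displacement), dimensions [L]

U has dimensions [L^2 M T^-2]; the rest of the RHS (½k) has dimensions [M T^-2].
So X² must have dimensions [L^2], i.e. X has dimensions [L] — X = x (displacement).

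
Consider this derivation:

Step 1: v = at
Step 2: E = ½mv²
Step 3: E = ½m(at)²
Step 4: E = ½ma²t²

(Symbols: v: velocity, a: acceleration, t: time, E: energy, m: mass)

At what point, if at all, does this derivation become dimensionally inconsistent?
No step introduces an error — all steps are dimensionally consistent.

Step 1: v = at → LHS [L T^-1], RHS [L T^-1] ✓
Step 2: E = ½mv² → LHS [L^2 M T^-2], RHS [L^2 M T^-2] ✓
Step 3: E = ½m(at)² → LHS [L^2 M T^-2], RHS [L^2 M T^-2] ✓
Step 4: E = ½ma²t² → LHS [L^2 M T^-2], RHS [L^2 M T^-2] ✓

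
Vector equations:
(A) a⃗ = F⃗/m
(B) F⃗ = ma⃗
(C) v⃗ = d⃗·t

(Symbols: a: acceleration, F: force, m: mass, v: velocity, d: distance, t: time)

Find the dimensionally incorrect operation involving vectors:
(C) v⃗ = d⃗·t

(A) a⃗ = F⃗/m: LHS [L T^-2], RHS [L T^-2] ✓ — force (vector) divided by mass (scalar)
(B) F⃗ = ma⃗: LHS [L M T^-2], RHS [L M T^-2] ✓ — Force and acceleration are vectors, mass is a scalar
(C) v⃗ = d⃗·t: LHS [L T^-1], RHS [L T] ✗ — velocity is displacement per time; should be d⃗/t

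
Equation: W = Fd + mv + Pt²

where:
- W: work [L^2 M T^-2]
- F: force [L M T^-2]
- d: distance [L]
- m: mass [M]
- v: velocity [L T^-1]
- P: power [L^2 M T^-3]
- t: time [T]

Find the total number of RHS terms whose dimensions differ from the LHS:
2

LHS W: [L^2 M T^-2]
- Fd: [L^2 M T^-2] ✓
- mv: [L M T^-1] ✗
- Pt²: [L^2 M T^-1] ✗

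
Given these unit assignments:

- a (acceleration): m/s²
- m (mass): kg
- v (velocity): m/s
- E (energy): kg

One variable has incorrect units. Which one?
E

The variable E (energy) should have units J, not kg.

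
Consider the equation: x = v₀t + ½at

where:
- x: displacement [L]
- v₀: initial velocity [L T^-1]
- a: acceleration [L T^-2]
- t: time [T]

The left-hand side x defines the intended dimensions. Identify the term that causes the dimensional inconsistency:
The term ½at

Checking each RHS term against the LHS:
- v₀t: [L] — matches x [L] ✓
- ½at: [L T^-1] — does NOT match x [L] ✗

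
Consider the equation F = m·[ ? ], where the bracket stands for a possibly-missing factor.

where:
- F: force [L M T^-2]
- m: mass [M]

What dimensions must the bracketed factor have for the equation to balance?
[L T^-2] — acceleration (e.g. a)

F has dimensions [L M T^-2]; m has dimensions [M].
The bracketed factor must supply [L M T^-2] / [M] = [L T^-2].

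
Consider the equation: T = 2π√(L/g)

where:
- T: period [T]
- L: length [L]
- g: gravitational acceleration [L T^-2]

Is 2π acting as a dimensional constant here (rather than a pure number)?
No

T has dimensions [T] and √(L/g) already has dimensions [T], so the equation balances without 2π contributing any dimensions. 2π is a pure (dimensionless) number; changing or removing it would not affect dimensional consistency.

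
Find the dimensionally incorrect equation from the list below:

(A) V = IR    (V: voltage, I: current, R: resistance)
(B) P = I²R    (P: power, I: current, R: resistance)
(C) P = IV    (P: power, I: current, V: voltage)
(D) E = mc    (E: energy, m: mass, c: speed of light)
(D) E = mc

The equation (D) E = mc is dimensionally incorrect.

LHS (E): [L^2 M T^-2]
RHS (mc): [L M T^-1] ✗

The dimensions do not match. The other three equations balance.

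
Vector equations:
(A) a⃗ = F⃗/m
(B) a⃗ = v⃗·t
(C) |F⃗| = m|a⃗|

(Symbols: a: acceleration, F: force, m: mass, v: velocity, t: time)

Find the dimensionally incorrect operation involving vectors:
(B) a⃗ = v⃗·t

(A) a⃗ = F⃗/m: LHS [L T^-2], RHS [L T^-2] ✓ — force (vector) divided by mass (scalar)
(B) a⃗ = v⃗·t: LHS [L T^-2], RHS [L] ✗ — acceleration is velocity per time; should be v⃗/t
(C) |F⃗| = m|a⃗|: LHS [L M T^-2], RHS [L M T^-2] ✓ — magnitudes of vectors are scalars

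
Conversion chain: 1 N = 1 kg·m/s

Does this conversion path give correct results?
The chain is incorrect (it contains an error).

Incorrect: Newton is kg·m/s², not kg·m/s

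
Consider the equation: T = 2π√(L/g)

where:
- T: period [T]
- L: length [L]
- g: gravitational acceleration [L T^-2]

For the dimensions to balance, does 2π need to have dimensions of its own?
No

T has dimensions [T] and √(L/g) already has dimensions [T], so the equation balances without 2π contributing any dimensions. 2π is a pure (dimensionless) number; changing or removing it would not affect dimensional consistency.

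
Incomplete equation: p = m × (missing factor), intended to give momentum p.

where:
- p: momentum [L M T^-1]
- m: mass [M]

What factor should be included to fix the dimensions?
v (velocity), dimensions [L T^-1]

p has dimensions [L M T^-1] and m has dimensions [M].
The missing factor must have dimensions [L M T^-1] / [M] = [L T^-1], i.e. velocity (v).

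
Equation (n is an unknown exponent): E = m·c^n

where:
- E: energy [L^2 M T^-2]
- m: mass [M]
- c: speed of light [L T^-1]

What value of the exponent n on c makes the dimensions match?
n = 2

E has dimensions [L^2 M T^-2]; c has dimensions [L T^-1].
The rest of the RHS has dimensions [M], so c^n must supply [L^2 T^-2].
With n = 2: m·c^2 has dimensions [L^2 M T^-2], matching the LHS ✓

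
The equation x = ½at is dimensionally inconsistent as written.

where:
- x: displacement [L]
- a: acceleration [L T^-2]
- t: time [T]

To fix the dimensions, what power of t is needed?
The exponent of t should be 2: x = ½at^2

The LHS x has dimensions [L]; t has dimensions [T].
As written, the RHS ½at (exponent 1 on t) has dimensions [L T^-1], which does not match.
With exponent 2, the RHS ½at^2 has dimensions [L], matching the LHS.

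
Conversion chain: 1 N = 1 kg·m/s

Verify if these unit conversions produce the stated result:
The chain is incorrect (it contains an error).

Incorrect: Newton is kg·m/s², not kg·m/s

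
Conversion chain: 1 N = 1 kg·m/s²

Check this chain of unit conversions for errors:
The chain is correct (no errors).

Correct: Newton is defined as kg·m/s²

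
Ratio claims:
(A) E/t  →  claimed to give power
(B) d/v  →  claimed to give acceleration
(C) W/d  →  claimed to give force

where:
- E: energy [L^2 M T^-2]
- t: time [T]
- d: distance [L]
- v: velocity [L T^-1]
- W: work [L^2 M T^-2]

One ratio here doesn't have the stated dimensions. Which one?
(B) d/v does not give acceleration

(A) E/t: [L^2 M T^-3] = power [L^2 M T^-3] ✓
(B) d/v: [T] ≠ acceleration [L T^-2] ✗
(C) W/d: [L M T^-2] = force [L M T^-2] ✓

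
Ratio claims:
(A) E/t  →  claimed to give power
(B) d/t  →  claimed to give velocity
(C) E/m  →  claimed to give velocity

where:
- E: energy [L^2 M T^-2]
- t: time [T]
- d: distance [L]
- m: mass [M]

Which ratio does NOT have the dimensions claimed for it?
(C) E/m does not give velocity

(A) E/t: [L^2 M T^-3] = power [L^2 M T^-3] ✓
(B) d/t: [L T^-1] = velocity [L T^-1] ✓
(C) E/m: [L^2 T^-2] ≠ velocity [L T^-1] ✗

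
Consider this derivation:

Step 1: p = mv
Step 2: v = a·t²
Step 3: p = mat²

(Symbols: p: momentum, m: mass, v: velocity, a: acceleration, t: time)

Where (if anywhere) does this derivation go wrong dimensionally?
Step 2

Step 1: p = mv → LHS [L M T^-1], RHS [L M T^-1] ✓
Step 2: v = a·t² → LHS [L T^-1], RHS [L] ✗

The first dimensional inconsistency appears in step 2: v = a·t²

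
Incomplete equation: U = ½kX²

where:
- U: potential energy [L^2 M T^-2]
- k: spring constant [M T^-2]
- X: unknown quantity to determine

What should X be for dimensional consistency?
X = x (displacement), dimensions [L]

U has dimensions [L^2 M T^-2]; the rest of the RHS (½k) has dimensions [M T^-2].
So X² must have dimensions [L^2], i.e. X has dimensions [L] — X = x (displacement).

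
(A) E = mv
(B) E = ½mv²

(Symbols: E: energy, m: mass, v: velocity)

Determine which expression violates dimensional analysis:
(A)

(A) E = mv: LHS [L^2 M T^-2], RHS [L M T^-1] ✗
(B) E = ½mv²: LHS [L^2 M T^-2], RHS [L^2 M T^-2] ✓

Expression (A) E = mv is dimensionally incorrect.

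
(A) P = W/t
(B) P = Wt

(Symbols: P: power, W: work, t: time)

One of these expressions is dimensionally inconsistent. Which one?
(B)

(A) P = W/t: LHS [L^2 M T^-3], RHS [L^2 M T^-3] ✓
(B) P = Wt: LHS [L^2 M T^-3], RHS [L^2 M T^-1] ✗

Expression (B) P = Wt is dimensionally incorrect.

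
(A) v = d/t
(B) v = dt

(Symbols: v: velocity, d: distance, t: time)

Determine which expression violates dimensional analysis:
(B)

(A) v = d/t: LHS [L T^-1], RHS [L T^-1] ✓
(B) v = dt: LHS [L T^-1], RHS [L T] ✗

Expression (B) v = dt is dimensionally incorrect.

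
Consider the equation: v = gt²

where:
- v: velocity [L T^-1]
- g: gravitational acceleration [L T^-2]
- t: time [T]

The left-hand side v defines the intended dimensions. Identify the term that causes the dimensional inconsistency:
The right-hand side term gt²

v has dimensions [L T^-1], but gt² has dimensions [L], so the term gt² is dimensionally wrong for v.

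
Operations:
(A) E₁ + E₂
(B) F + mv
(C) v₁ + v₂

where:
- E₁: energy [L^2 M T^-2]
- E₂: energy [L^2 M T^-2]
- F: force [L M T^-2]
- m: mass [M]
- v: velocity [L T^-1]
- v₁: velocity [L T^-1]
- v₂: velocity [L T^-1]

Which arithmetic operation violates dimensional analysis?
(B) F + mv

(A) E₁ + E₂: E₁ [L^2 M T^-2] and E₂ [L^2 M T^-2] — same dimensions ✓
(B) F + mv: F [L M T^-2] and mv [L M T^-1] — different dimensions cannot be added/subtracted ✗
(C) v₁ + v₂: v₁ [L T^-1] and v₂ [L T^-1] — same dimensions ✓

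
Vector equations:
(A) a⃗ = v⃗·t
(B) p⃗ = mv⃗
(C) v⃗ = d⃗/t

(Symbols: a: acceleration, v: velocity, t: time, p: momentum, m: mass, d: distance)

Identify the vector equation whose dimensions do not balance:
(A) a⃗ = v⃗·t

(A) a⃗ = v⃗·t: LHS [L T^-2], RHS [L] ✗ — acceleration is velocity per time; should be v⃗/t
(B) p⃗ = mv⃗: LHS [L M T^-1], RHS [L M T^-1] ✓ — mass (scalar) times velocity (vector)
(C) v⃗ = d⃗/t: LHS [L T^-1], RHS [L T^-1] ✓ — displacement (vector) divided by time (scalar)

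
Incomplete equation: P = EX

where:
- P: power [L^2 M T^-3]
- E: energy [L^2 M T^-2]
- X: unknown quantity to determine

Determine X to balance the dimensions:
X = f (inverse time / frequency (1/t)), dimensions [T^-1]

P has dimensions [L^2 M T^-3]; the rest of the RHS (E) has dimensions [L^2 M T^-2].
So X must have dimensions [T^-1] — X = f (inverse time / frequency (1/t)).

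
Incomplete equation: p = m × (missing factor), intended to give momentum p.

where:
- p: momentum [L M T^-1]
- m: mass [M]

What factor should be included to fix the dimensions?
v (velocity), dimensions [L T^-1]

p has dimensions [L M T^-1] and m has dimensions [M].
The missing factor must have dimensions [L M T^-1] / [M] = [L T^-1], i.e. velocity (v).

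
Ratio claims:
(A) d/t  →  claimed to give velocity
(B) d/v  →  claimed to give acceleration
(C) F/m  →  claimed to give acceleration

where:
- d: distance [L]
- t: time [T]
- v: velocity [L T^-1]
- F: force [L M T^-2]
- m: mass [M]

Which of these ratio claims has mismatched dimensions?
(B) d/v does not give acceleration

(A) d/t: [L T^-1] = velocity [L T^-1] ✓
(B) d/v: [T] ≠ acceleration [L T^-2] ✗
(C) F/m: [L T^-2] = acceleration [L T^-2] ✓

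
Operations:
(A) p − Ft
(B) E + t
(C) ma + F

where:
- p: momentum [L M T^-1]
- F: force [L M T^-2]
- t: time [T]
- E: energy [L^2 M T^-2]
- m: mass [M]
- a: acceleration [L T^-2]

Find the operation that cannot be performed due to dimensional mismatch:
(B) E + t

(A) p − Ft: p [L M T^-1] and Ft [L M T^-1] — same dimensions ✓
(B) E + t: E [L^2 M T^-2] and t [T] — different dimensions cannot be added/subtracted ✗
(C) ma + F: ma [L M T^-2] and F [L M T^-2] — same dimensions ✓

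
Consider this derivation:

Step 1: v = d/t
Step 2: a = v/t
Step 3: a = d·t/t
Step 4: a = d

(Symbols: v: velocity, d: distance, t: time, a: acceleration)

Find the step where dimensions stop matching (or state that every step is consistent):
Step 3

Step 1: v = d/t → LHS [L T^-1], RHS [L T^-1] ✓
Step 2: a = v/t → LHS [L T^-2], RHS [L T^-2] ✓
Step 3: a = d·t/t → LHS [L T^-2], RHS [L] ✗

The first dimensional inconsistency appears in step 3: a = d·t/t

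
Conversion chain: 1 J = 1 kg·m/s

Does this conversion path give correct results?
The chain is incorrect (it contains an error).

Incorrect: Joule is kg·m²/s², not kg·m/s (that is momentum)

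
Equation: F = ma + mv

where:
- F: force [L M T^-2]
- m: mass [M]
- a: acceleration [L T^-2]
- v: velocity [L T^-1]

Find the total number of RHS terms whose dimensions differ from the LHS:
1

LHS F: [L M T^-2]
- ma: [L M T^-2] ✓
- mv: [L M T^-1] ✗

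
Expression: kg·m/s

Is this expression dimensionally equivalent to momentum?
Yes

The expression kg·m/s has dimensions [L M T^-1], which is exactly momentum [L M T^-1].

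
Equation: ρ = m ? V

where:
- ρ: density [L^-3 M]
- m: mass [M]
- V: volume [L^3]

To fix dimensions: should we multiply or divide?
division (÷): ρ = m ÷ V

ρ [L^-3 M]; m [M]; V [L^3].
m × V → [L^3 M] ✗
m ÷ V → [L^-3 M] ✓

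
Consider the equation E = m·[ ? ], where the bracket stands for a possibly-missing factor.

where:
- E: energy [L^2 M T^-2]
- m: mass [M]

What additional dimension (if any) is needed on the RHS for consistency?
[L^2 T^-2] — velocity squared (e.g. v²)

E has dimensions [L^2 M T^-2]; m has dimensions [M].
The bracketed factor must supply [L^2 M T^-2] / [M] = [L^2 T^-2].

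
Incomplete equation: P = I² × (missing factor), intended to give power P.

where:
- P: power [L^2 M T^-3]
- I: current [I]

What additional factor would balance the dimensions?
R (resistance), dimensions [I^-2 L^2 M T^-3]

P has dimensions [L^2 M T^-3] and I² has dimensions [I^2].
The missing factor must have dimensions [L^2 M T^-3] / [I^2] = [I^-2 L^2 M T^-3], i.e. resistance (R).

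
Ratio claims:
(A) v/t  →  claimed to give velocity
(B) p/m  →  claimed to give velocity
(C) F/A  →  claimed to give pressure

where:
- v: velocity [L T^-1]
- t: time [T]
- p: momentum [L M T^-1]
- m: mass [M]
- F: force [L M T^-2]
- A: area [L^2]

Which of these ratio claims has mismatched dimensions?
(A) v/t does not give velocity

(A) v/t: [L T^-2] ≠ velocity [L T^-1] ✗
(B) p/m: [L T^-1] = velocity [L T^-1] ✓
(C) F/A: [L^-1 M T^-2] = pressure [L^-1 M T^-2] ✓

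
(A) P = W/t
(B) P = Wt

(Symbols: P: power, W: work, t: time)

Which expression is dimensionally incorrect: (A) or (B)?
(B)

(A) P = W/t: LHS [L^2 M T^-3], RHS [L^2 M T^-3] ✓
(B) P = Wt: LHS [L^2 M T^-3], RHS [L^2 M T^-1] ✗

Expression (B) P = Wt is dimensionally incorrect.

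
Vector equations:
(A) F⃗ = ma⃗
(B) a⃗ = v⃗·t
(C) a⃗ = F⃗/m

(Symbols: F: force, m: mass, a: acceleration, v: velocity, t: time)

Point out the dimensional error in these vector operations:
(B) a⃗ = v⃗·t

(A) F⃗ = ma⃗: LHS [L M T^-2], RHS [L M T^-2] ✓ — Force and acceleration are vectors, mass is a scalar
(B) a⃗ = v⃗·t: LHS [L T^-2], RHS [L] ✗ — acceleration is velocity per time; should be v⃗/t
(C) a⃗ = F⃗/m: LHS [L T^-2], RHS [L T^-2] ✓ — force (vector) divided by mass (scalar)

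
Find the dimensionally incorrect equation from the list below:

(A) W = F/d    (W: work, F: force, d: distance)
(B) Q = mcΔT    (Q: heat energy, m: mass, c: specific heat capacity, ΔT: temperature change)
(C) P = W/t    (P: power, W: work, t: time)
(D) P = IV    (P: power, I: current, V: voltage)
(A) W = F/d

The equation (A) W = F/d is dimensionally incorrect.

LHS (W): [L^2 M T^-2]
RHS (F/d): [M T^-2] ✗

The dimensions do not match. The other three equations balance.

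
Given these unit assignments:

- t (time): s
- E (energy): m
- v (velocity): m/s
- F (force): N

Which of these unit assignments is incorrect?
E

The variable E (energy) should have units J, not m.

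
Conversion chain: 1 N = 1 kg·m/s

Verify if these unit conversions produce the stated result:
The chain is incorrect (it contains an error).

Incorrect: Newton is kg·m/s², not kg·m/s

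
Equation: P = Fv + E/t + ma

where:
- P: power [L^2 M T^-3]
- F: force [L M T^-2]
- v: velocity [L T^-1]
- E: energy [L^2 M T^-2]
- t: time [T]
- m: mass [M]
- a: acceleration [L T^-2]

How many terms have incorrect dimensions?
1

LHS P: [L^2 M T^-3]
- Fv: [L^2 M T^-3] ✓
- E/t: [L^2 M T^-3] ✓
- ma: [L M T^-2] ✗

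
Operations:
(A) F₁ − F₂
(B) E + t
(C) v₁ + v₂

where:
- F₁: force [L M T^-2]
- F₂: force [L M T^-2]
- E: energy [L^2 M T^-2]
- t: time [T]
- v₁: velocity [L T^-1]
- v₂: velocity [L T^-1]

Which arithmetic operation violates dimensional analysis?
(B) E + t

(A) F₁ − F₂: F₁ [L M T^-2] and F₂ [L M T^-2] — same dimensions ✓
(B) E + t: E [L^2 M T^-2] and t [T] — different dimensions cannot be added/subtracted ✗
(C) v₁ + v₂: v₁ [L T^-1] and v₂ [L T^-1] — same dimensions ✓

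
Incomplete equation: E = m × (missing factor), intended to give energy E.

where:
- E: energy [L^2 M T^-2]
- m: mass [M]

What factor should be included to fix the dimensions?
v² (velocity squared), dimensions [L^2 T^-2]

E has dimensions [L^2 M T^-2] and m has dimensions [M].
The missing factor must have dimensions [L^2 M T^-2] / [M] = [L^2 T^-2], i.e. velocity squared (v²).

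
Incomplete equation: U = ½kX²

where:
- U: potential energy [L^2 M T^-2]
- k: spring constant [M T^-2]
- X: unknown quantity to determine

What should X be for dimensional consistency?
X = x (displacement), dimensions [L]

U has dimensions [L^2 M T^-2]; the rest of the RHS (½k) has dimensions [M T^-2].
So X² must have dimensions [L^2], i.e. X has dimensions [L] — X = x (displacement).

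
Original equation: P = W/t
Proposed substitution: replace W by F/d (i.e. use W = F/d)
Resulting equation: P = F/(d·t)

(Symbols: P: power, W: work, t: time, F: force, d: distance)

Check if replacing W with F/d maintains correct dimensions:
No

[W] = [L^2 M T^-2] and [F/d] = [M T^-2]. These differ, so the substitution replaces a quantity by one of different dimensions and the result P = F/(d·t) has LHS [L^2 M T^-3] vs RHS [M T^-3] — inconsistent.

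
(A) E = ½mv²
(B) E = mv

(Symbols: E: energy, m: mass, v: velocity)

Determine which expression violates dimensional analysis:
(B)

(A) E = ½mv²: LHS [L^2 M T^-2], RHS [L^2 M T^-2] ✓
(B) E = mv: LHS [L^2 M T^-2], RHS [L M T^-1] ✗

Expression (B) E = mv is dimensionally incorrect.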